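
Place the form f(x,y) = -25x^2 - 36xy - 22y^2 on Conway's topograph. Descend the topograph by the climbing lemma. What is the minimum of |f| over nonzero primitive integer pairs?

translate: b→-14 (≡36 mod 50), so (25,36,22)→(25,-14,11)
flip: (25,-14,11)→(11,14,25)
translate: b→-8 (≡14 mod 22), so (11,14,25)→(11,-8,22)
reduced (well bottom): (11,-8,22) with a≤c, −a<b≤a
well minimum |f| = |-11| = 11 (negative-definite)

11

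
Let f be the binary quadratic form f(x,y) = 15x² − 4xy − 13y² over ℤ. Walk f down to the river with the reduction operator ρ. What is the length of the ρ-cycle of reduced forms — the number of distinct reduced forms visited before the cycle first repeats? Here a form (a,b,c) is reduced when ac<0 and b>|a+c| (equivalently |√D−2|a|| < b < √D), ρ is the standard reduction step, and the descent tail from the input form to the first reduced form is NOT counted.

D = 796, ⌊√D⌋ = 28
descent: ρ → (-13,4,15)  [lands on river]
river: ρ → (15,26,-2)
river: ρ → (-2,26,15)
river: ρ → (15,4,-13)
river: ρ → (-13,22,6)
river: ρ → (6,26,-5)
river: ρ → (-5,24,11)
river: ρ → (11,20,-9)
river: ρ → (-9,16,15)
river: ρ → (15,14,-10)
river: ρ → (-10,26,3)
river: ρ → (3,28,-1)
river: ρ → (-1,28,3)
river: ρ → (3,26,-10)
river: ρ → (-10,14,15)
river: ρ → (15,16,-9)
river: ρ → (-9,20,11)
river: ρ → (11,24,-5)
river: ρ → (-5,26,6)
river: ρ → (6,22,-13)
ρ-cycle length = 20 (tail of 1 descent step not counted)

20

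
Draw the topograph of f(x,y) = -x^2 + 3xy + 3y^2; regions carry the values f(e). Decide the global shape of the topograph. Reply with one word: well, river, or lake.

D = b²−4ac = 3² − 4·(-1)·3 = 21
D > 0 non-square ⇒ indefinite ⇒ periodic river

river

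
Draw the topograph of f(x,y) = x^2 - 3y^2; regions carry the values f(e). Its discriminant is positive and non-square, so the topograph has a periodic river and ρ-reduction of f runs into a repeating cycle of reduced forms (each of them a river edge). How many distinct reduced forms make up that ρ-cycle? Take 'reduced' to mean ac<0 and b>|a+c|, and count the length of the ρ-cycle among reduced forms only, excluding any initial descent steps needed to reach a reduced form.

D = 12, ⌊√D⌋ = 3
descent: ρ → (-3,0,1)
descent: ρ → (1,2,-2)  [lands on river]
river: ρ → (-2,2,1)
ρ-cycle length = 2 (tail of 2 descent steps not counted)

2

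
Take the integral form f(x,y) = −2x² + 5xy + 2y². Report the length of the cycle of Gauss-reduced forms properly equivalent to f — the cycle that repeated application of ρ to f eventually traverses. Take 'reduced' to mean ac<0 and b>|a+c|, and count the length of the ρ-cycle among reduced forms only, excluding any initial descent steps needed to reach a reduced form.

D = 41, ⌊√D⌋ = 6
river: ρ → (2,3,-4)
river: ρ → (-4,5,1)
river: ρ → (1,5,-4)
river: ρ → (-4,3,2)
river: ρ → (2,5,-2)
river: ρ → (-2,3,4)
river: ρ → (4,5,-1)
river: ρ → (-1,5,4)
river: ρ → (4,3,-2)
river: ρ → (-2,5,2)
ρ-cycle length = 10 (tail of 0 descent steps not counted)

10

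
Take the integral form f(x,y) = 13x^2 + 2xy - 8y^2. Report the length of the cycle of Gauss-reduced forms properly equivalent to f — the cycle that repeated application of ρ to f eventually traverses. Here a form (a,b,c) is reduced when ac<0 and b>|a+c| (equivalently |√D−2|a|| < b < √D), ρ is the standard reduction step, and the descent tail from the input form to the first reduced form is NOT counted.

D = 420, ⌊√D⌋ = 20
descent: ρ → (-8,14,7)  [lands on river]
river: ρ → (7,14,-8)
river: ρ → (-8,18,3)
river: ρ → (3,18,-8)
ρ-cycle length = 4 (tail of 1 descent step not counted)

4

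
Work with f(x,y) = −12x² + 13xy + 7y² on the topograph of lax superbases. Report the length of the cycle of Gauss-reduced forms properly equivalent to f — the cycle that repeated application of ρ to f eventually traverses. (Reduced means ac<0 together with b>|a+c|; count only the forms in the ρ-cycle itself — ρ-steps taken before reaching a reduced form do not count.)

D = 505, ⌊√D⌋ = 22
river: ρ → (7,15,-10)
river: ρ → (-10,5,12)
river: ρ → (12,19,-3)
river: ρ → (-3,17,18)
river: ρ → (18,19,-2)
river: ρ → (-2,21,8)
river: ρ → (8,11,-12)
river: ρ → (-12,13,7)
ρ-cycle length = 8 (tail of 0 descent steps not counted)

8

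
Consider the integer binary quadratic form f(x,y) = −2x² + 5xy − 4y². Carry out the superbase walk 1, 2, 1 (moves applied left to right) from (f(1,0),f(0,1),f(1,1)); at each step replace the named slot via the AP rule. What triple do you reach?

start (-2,-4,-1) = (f(1,0),f(0,1),f(1,1))
replace slot 1: 2·((-4)+(-1)) − (-2) = -8 → (-8,-4,-1)
replace slot 2: 2·((-8)+(-1)) − (-4) = -14 → (-8,-14,-1)
replace slot 1: 2·((-14)+(-1)) − (-8) = -22 → (-22,-14,-1)

-22,-14,-1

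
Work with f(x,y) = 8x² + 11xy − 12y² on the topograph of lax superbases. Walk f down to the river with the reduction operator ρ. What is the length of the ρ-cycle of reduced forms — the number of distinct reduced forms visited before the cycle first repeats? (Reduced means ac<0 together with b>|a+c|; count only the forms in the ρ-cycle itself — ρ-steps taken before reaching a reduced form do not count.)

D = 505, ⌊√D⌋ = 22
river: ρ → (-12,13,7)
river: ρ → (7,15,-10)
river: ρ → (-10,5,12)
river: ρ → (12,19,-3)
river: ρ → (-3,17,18)
river: ρ → (18,19,-2)
river: ρ → (-2,21,8)
river: ρ → (8,11,-12)
ρ-cycle length = 8 (tail of 0 descent steps not counted)

8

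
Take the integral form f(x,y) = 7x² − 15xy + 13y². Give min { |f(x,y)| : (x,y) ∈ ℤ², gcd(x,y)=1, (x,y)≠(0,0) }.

translate: b→-1 (≡-15 mod 14), so (7,-15,13)→(7,-1,5)
flip: (7,-1,5)→(5,1,7)
reduced (well bottom): (5,1,7) with a≤c, −a<b≤a
well minimum = a = 5

5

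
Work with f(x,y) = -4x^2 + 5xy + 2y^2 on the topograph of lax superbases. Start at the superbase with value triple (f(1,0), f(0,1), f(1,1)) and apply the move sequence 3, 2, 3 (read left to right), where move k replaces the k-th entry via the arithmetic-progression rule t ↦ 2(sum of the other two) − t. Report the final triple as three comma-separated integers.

start (-4,2,3) = (f(1,0),f(0,1),f(1,1))
replace slot 3: 2·((-4)+2) − 3 = -7 → (-4,2,-7)
replace slot 2: 2·((-4)+(-7)) − 2 = -24 → (-4,-24,-7)
replace slot 3: 2·((-4)+(-24)) − (-7) = -49 → (-4,-24,-49)

-4,-24,-49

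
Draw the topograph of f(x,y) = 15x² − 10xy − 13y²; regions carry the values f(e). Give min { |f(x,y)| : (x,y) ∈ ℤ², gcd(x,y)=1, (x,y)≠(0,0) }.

descent: ρ → (-13,10,15)  [lands on river]
river: ρ → (15,20,-8)
river: ρ → (-8,28,3)
river: ρ → (3,26,-17)
river: ρ → (-17,8,12)
river: ρ → (12,16,-13)
closes: descent 1, river 6
min |a| on river = 3

3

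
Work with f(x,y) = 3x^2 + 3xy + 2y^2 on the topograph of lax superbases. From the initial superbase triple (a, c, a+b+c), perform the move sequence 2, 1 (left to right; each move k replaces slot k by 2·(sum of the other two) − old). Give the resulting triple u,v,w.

start (3,2,8) = (f(1,0),f(0,1),f(1,1))
replace slot 2: 2·(3+8) − 2 = 20 → (3,20,8)
replace slot 1: 2·(20+8) − 3 = 53 → (53,20,8)

53,20,8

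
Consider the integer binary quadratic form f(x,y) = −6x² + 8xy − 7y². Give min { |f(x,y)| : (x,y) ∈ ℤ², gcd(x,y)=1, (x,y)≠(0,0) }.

translate: b→4 (≡-8 mod 12), so (6,-8,7)→(6,4,5)
flip: (6,4,5)→(5,-4,6)
reduced (well bottom): (5,-4,6) with a≤c, −a<b≤a
well minimum |f| = |-5| = 5 (negative-definite)

5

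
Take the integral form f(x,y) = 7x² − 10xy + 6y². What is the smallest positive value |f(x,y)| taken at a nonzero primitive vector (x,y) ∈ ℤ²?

translate: b→4 (≡-10 mod 14), so (7,-10,6)→(7,4,3)
flip: (7,4,3)→(3,-4,7)
translate: b→2 (≡-4 mod 6), so (3,-4,7)→(3,2,6)
reduced (well bottom): (3,2,6) with a≤c, −a<b≤a
well minimum = a = 3

3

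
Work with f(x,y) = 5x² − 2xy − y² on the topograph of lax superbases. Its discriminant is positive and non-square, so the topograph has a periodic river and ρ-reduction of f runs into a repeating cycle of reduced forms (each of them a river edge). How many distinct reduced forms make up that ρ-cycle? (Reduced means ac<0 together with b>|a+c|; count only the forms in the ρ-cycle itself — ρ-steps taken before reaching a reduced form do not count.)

D = 24, ⌊√D⌋ = 4
descent: ρ → (-1,4,2)  [lands on river]
river: ρ → (2,4,-1)
ρ-cycle length = 2 (tail of 1 descent step not counted)

2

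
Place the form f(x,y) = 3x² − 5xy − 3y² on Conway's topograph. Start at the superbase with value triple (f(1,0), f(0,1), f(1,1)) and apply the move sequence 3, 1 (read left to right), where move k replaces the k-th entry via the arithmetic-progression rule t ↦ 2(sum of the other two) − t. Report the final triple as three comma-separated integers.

start (3,-3,-5) = (f(1,0),f(0,1),f(1,1))
replace slot 3: 2·(3+(-3)) − (-5) = 5 → (3,-3,5)
replace slot 1: 2·((-3)+5) − 3 = 1 → (1,-3,5)

1,-3,5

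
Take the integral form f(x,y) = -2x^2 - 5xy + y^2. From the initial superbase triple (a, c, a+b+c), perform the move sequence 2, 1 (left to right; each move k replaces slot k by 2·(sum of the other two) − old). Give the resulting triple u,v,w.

start (-2,1,-6) = (f(1,0),f(0,1),f(1,1))
replace slot 2: 2·((-2)+(-6)) − 1 = -17 → (-2,-17,-6)
replace slot 1: 2·((-17)+(-6)) − (-2) = -44 → (-44,-17,-6)

-44,-17,-6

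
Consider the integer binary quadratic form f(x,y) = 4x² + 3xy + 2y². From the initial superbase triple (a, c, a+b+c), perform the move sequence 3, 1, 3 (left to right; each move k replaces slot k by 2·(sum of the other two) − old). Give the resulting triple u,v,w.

start (4,2,9) = (f(1,0),f(0,1),f(1,1))
replace slot 3: 2·(4+2) − 9 = 3 → (4,2,3)
replace slot 1: 2·(2+3) − 4 = 6 → (6,2,3)
replace slot 3: 2·(6+2) − 3 = 13 → (6,2,13)

6,2,13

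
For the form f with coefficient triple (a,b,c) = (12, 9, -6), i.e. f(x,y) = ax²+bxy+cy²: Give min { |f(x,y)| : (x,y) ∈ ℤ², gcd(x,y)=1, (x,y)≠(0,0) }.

river: ρ → (-6,15,6)
river: ρ → (6,9,-12)
river: ρ → (-12,15,3)
river: ρ → (3,15,-12)
river: ρ → (-12,9,6)
river: ρ → (6,15,-6)
river: ρ → (-6,9,12)
river: ρ → (12,15,-3)
river: ρ → (-3,15,12)
river: ρ → (12,9,-6)
closes: descent 0, river 10
min |a| on river = 3

3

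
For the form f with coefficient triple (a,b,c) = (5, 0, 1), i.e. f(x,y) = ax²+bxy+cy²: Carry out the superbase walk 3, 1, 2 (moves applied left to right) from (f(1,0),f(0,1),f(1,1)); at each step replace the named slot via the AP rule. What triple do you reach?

start (5,1,6) = (f(1,0),f(0,1),f(1,1))
replace slot 3: 2·(5+1) − 6 = 6 → (5,1,6)
replace slot 1: 2·(1+6) − 5 = 9 → (9,1,6)
replace slot 2: 2·(9+6) − 1 = 29 → (9,29,6)

9,29,6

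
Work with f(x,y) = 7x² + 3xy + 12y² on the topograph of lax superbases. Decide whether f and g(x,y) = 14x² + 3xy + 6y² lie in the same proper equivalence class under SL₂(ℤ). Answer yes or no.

D₁ = -327, D₂ = -327
f: reduced (well bottom): (7,3,12) with a≤c, −a<b≤a
g: flip: (14,3,6)→(6,-3,14)
g: reduced (well bottom): (6,-3,14) with a≤c, −a<b≤a
reduced forms (7, 3, 12) vs (6, -3, 14) ⇒ inequivalent

no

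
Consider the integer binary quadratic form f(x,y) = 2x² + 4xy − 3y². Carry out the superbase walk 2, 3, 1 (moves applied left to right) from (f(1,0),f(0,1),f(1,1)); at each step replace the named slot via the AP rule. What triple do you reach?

start (2,-3,3) = (f(1,0),f(0,1),f(1,1))
replace slot 2: 2·(2+3) − (-3) = 13 → (2,13,3)
replace slot 3: 2·(2+13) − 3 = 27 → (2,13,27)
replace slot 1: 2·(13+27) − 2 = 78 → (78,13,27)

78,13,27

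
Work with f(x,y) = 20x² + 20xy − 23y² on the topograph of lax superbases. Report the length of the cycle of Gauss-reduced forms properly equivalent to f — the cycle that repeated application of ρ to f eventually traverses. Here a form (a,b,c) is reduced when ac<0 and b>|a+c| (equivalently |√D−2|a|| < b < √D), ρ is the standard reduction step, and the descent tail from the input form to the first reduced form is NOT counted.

D = 2240, ⌊√D⌋ = 47
river: ρ → (-23,26,17)
river: ρ → (17,42,-7)
river: ρ → (-7,42,17)
river: ρ → (17,26,-23)
river: ρ → (-23,20,20)
river: ρ → (20,20,-23)
ρ-cycle length = 6 (tail of 0 descent steps not counted)

6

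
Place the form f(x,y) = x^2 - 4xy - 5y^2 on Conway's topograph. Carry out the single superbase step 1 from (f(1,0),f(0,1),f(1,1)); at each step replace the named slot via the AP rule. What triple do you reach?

start (1,-5,-8) = (f(1,0),f(0,1),f(1,1))
replace slot 1: 2·((-5)+(-8)) − 1 = -27 → (-27,-5,-8)

-27,-5,-8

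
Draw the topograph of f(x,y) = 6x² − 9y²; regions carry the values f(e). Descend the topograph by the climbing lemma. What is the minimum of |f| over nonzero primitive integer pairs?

descent: ρ → (-9,0,6)
descent: ρ → (6,12,-3)  [lands on river]
river: ρ → (-3,12,6)
closes: descent 2, river 2
min |a| on river = 3

3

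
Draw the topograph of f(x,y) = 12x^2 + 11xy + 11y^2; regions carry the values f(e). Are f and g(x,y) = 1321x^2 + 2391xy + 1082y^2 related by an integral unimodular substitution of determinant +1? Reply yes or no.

D₁ = -407, D₂ = -407
f: flip: (12,11,11)→(11,-11,12)
f: translate: b→11 (≡-11 mod 22), so (11,-11,12)→(11,11,12)
f: reduced (well bottom): (11,11,12) with a≤c, −a<b≤a
g: translate: b→-251 (≡2391 mod 2642), so (1321,2391,1082)→(1321,-251,12)
g: flip: (1321,-251,12)→(12,251,1321)
g: translate: b→11 (≡251 mod 24), so (12,251,1321)→(12,11,11)
g: flip: (12,11,11)→(11,-11,12)
g: translate: b→11 (≡-11 mod 22), so (11,-11,12)→(11,11,12)
g: reduced (well bottom): (11,11,12) with a≤c, −a<b≤a
reduced forms (11, 11, 12) vs (11, 11, 12) ⇒ equivalent

yes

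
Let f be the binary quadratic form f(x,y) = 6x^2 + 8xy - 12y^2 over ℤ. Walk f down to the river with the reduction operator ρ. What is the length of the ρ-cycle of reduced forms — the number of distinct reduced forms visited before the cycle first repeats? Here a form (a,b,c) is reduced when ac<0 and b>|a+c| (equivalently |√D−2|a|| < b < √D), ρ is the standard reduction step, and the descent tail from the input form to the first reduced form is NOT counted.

D = 352, ⌊√D⌋ = 18
river: ρ → (-12,16,2)
river: ρ → (2,16,-12)
river: ρ → (-12,8,6)
river: ρ → (6,16,-4)
river: ρ → (-4,16,6)
river: ρ → (6,8,-12)
ρ-cycle length = 6 (tail of 0 descent steps not counted)

6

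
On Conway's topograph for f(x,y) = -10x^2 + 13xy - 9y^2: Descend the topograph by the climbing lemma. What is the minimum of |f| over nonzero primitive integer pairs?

translate: b→7 (≡-13 mod 20), so (10,-13,9)→(10,7,6)
flip: (10,7,6)→(6,-7,10)
translate: b→5 (≡-7 mod 12), so (6,-7,10)→(6,5,9)
reduced (well bottom): (6,5,9) with a≤c, −a<b≤a
well minimum |f| = |-6| = 6 (negative-definite)

6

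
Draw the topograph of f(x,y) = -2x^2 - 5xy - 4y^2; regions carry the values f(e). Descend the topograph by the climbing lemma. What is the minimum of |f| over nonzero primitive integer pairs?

translate: b→1 (≡5 mod 4), so (2,5,4)→(2,1,1)
flip: (2,1,1)→(1,-1,2)
translate: b→1 (≡-1 mod 2), so (1,-1,2)→(1,1,2)
reduced (well bottom): (1,1,2) with a≤c, −a<b≤a
well minimum |f| = |-1| = 1 (negative-definite)

1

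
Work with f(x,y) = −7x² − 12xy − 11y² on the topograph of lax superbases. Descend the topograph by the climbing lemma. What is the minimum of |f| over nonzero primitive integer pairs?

translate: b→-2 (≡12 mod 14), so (7,12,11)→(7,-2,6)
flip: (7,-2,6)→(6,2,7)
reduced (well bottom): (6,2,7) with a≤c, −a<b≤a
well minimum |f| = |-6| = 6 (negative-definite)

6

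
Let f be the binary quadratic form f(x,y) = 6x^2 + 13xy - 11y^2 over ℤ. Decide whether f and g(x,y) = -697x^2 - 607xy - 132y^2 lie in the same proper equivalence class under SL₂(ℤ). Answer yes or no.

D₁ = 433, D₂ = 433
river cycle of f (length 46): (-11, 9, 8), (8, 7, -12), (-12, 17, 3), (3, 19, -6), (-6, 17, 6), (6, 19, -3), (-3, 17, 12), (12, 7, -8), (-8, 9, 11), (11, 13, -6), … (36 more)
river cycle of g (length 46): (-11, 9, 8), (8, 7, -12), (-12, 17, 3), (3, 19, -6), (-6, 17, 6), (6, 19, -3), (-3, 17, 12), (12, 7, -8), (-8, 9, 11), (11, 13, -6), … (36 more)
cycles coincide ⇒ equivalent

yes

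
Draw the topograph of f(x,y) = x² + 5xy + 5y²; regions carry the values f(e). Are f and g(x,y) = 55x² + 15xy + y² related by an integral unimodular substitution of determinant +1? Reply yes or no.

D₁ = 5, D₂ = 5
river cycle of f (length 2): (1, 1, -1), (-1, 1, 1)
river cycle of g (length 2): (1, 1, -1), (-1, 1, 1)
cycles coincide ⇒ equivalent

yes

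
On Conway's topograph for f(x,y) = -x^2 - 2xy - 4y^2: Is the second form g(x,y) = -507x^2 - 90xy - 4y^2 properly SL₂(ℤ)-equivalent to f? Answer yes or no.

D₁ = -12, D₂ = -12
f is negative-definite; reduce −f:
−f: translate: b→0 (≡2 mod 2), so (1,2,4)→(1,0,3)
−f: reduced (well bottom): (1,0,3) with a≤c, −a<b≤a
flip sign back: reduced form of f is (-1,0,-3)
g is negative-definite; reduce −g:
−g: flip: (507,90,4)→(4,-90,507)
−g: translate: b→-2 (≡-90 mod 8), so (4,-90,507)→(4,-2,1)
−g: flip: (4,-2,1)→(1,2,4)
−g: translate: b→0 (≡2 mod 2), so (1,2,4)→(1,0,3)
−g: reduced (well bottom): (1,0,3) with a≤c, −a<b≤a
flip sign back: reduced form of g is (-1,0,-3)
reduced forms (-1, 0, -3) vs (-1, 0, -3) ⇒ equivalent

yes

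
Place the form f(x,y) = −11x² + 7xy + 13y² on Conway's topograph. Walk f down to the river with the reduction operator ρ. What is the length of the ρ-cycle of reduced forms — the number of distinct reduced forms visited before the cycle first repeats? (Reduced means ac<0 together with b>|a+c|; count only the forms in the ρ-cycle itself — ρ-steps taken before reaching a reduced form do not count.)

D = 621, ⌊√D⌋ = 24
river: ρ → (13,19,-5)
river: ρ → (-5,21,9)
river: ρ → (9,15,-11)
river: ρ → (-11,7,13)
ρ-cycle length = 4 (tail of 0 descent steps not counted)

4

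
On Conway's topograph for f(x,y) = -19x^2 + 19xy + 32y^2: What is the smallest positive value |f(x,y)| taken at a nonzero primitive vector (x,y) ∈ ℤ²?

river: ρ → (32,45,-6)
river: ρ → (-6,51,8)
river: ρ → (8,45,-24)
river: ρ → (-24,51,2)
river: ρ → (2,49,-49)
river: ρ → (-49,49,2)
river: ρ → (2,51,-24)
river: ρ → (-24,45,8)
river: ρ → (8,51,-6)
river: ρ → (-6,45,32)
river: ρ → (32,19,-19)
river: ρ → (-19,19,32)
closes: descent 0, river 12
min |a| on river = 2

2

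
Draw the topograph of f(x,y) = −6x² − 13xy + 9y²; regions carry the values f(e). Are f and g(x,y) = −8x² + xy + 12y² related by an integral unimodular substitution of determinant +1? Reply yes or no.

D₁ = 385, D₂ = 385
river cycle of f (length 12): (9, 13, -6), (-6, 11, 11), (11, 11, -6), (-6, 13, 9), (9, 5, -10), (-10, 15, 4), (4, 17, -6), (-6, 19, 1), (1, 19, -6), (-6, 17, 4), … (2 more)
river cycle of g (length 10): (-8, 17, 3), (3, 19, -2), (-2, 17, 12), (12, 7, -7), (-7, 7, 12), (12, 17, -2), (-2, 19, 3), (3, 17, -8), (-8, 15, 5), (5, 15, -8)
cycles differ ⇒ inequivalent

no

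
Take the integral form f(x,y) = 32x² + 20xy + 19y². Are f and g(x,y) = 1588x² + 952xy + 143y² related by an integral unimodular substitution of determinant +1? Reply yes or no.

D₁ = -2032, D₂ = -2032
f: flip: (32,20,19)→(19,-20,32)
f: translate: b→18 (≡-20 mod 38), so (19,-20,32)→(19,18,31)
f: reduced (well bottom): (19,18,31) with a≤c, −a<b≤a
g: flip: (1588,952,143)→(143,-952,1588)
g: translate: b→-94 (≡-952 mod 286), so (143,-952,1588)→(143,-94,19)
g: flip: (143,-94,19)→(19,94,143)
g: translate: b→18 (≡94 mod 38), so (19,94,143)→(19,18,31)
g: reduced (well bottom): (19,18,31) with a≤c, −a<b≤a
reduced forms (19, 18, 31) vs (19, 18, 31) ⇒ equivalent

yes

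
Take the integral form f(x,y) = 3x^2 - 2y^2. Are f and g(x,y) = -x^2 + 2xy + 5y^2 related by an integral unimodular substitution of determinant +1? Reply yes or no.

D₁ = 24, D₂ = 24
river cycle of f (length 2): (-2, 4, 1), (1, 4, -2)
river cycle of g (length 2): (-1, 4, 2), (2, 4, -1)
cycles differ ⇒ inequivalent

no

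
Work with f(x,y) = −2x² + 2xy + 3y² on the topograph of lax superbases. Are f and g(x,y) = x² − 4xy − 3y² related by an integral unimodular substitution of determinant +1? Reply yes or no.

D₁ = 28, D₂ = 28
river cycle of f (length 4): (3, 4, -1), (-1, 4, 3), (3, 2, -2), (-2, 2, 3)
river cycle of g (length 4): (-3, 4, 1), (1, 4, -3), (-3, 2, 2), (2, 2, -3)
cycles differ ⇒ inequivalent

no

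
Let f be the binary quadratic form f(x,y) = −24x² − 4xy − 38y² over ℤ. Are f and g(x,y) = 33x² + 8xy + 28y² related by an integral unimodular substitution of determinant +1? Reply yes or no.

D₁ = -3632, D₂ = -3632
f is negative-definite; reduce −f:
−f: reduced (well bottom): (24,4,38) with a≤c, −a<b≤a
flip sign back: reduced form of f is (-24,-4,-38)
g: flip: (33,8,28)→(28,-8,33)
g: reduced (well bottom): (28,-8,33) with a≤c, −a<b≤a
reduced forms (-24, -4, -38) vs (28, -8, 33) ⇒ inequivalent

no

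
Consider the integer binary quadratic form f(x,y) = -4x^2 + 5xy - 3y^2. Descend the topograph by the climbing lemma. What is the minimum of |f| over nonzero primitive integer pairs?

translate: b→3 (≡-5 mod 8), so (4,-5,3)→(4,3,2)
flip: (4,3,2)→(2,-3,4)
translate: b→1 (≡-3 mod 4), so (2,-3,4)→(2,1,3)
reduced (well bottom): (2,1,3) with a≤c, −a<b≤a
well minimum |f| = |-2| = 2 (negative-definite)

2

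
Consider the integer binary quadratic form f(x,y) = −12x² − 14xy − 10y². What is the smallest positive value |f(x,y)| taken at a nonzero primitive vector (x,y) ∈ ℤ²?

translate: b→-10 (≡14 mod 24), so (12,14,10)→(12,-10,8)
flip: (12,-10,8)→(8,10,12)
translate: b→-6 (≡10 mod 16), so (8,10,12)→(8,-6,10)
reduced (well bottom): (8,-6,10) with a≤c, −a<b≤a
well minimum |f| = |-8| = 8 (negative-definite)

8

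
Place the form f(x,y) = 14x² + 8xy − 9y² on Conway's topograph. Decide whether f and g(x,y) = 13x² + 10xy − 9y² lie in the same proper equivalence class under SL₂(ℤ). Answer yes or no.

D₁ = 568, D₂ = 568
river cycle of f (length 6): (-9, 10, 13), (13, 16, -6), (-6, 20, 7), (7, 22, -3), (-3, 20, 14), (14, 8, -9)
river cycle of g (length 6): (-9, 8, 14), (14, 20, -3), (-3, 22, 7), (7, 20, -6), (-6, 16, 13), (13, 10, -9)
cycles differ ⇒ inequivalent

no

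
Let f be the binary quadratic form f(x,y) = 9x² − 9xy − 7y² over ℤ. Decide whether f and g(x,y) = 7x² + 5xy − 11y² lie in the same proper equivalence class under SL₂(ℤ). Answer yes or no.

D₁ = 333, D₂ = 333
river cycle of f (length 6): (-7, 9, 9), (9, 9, -7), (-7, 5, 11), (11, 17, -1), (-1, 17, 11), (11, 5, -7)
river cycle of g (length 6): (-11, 17, 1), (1, 17, -11), (-11, 5, 7), (7, 9, -9), (-9, 9, 7), (7, 5, -11)
cycles differ ⇒ inequivalent

no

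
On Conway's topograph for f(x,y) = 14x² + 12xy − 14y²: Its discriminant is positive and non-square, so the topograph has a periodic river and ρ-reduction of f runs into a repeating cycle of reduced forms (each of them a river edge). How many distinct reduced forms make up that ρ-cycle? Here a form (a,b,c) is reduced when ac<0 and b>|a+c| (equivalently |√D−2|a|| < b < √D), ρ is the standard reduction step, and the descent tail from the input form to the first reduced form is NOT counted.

D = 928, ⌊√D⌋ = 30
river: ρ → (-14,16,12)
river: ρ → (12,8,-18)
river: ρ → (-18,28,2)
river: ρ → (2,28,-18)
river: ρ → (-18,8,12)
river: ρ → (12,16,-14)
river: ρ → (-14,12,14)
river: ρ → (14,16,-12)
river: ρ → (-12,8,18)
river: ρ → (18,28,-2)
river: ρ → (-2,28,18)
river: ρ → (18,8,-12)
river: ρ → (-12,16,14)
river: ρ → (14,12,-14)
ρ-cycle length = 14 (tail of 0 descent steps not counted)

14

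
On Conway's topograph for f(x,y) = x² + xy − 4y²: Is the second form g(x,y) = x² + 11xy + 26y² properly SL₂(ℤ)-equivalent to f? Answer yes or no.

D₁ = 17, D₂ = 17
river cycle of f (length 6): (1, 3, -2), (-2, 1, 2), (2, 3, -1), (-1, 3, 2), (2, 1, -2), (-2, 3, 1)
river cycle of g (length 6): (1, 3, -2), (-2, 1, 2), (2, 3, -1), (-1, 3, 2), (2, 1, -2), (-2, 3, 1)
cycles coincide ⇒ equivalent

yes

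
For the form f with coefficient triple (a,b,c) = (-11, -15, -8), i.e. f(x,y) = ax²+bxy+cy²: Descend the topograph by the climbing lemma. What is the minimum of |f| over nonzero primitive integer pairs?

translate: b→-7 (≡15 mod 22), so (11,15,8)→(11,-7,4)
flip: (11,-7,4)→(4,7,11)
translate: b→-1 (≡7 mod 8), so (4,7,11)→(4,-1,8)
reduced (well bottom): (4,-1,8) with a≤c, −a<b≤a
well minimum |f| = |-4| = 4 (negative-definite)

4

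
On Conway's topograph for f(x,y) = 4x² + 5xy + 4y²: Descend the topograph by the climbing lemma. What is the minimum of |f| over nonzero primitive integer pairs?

translate: b→-3 (≡5 mod 8), so (4,5,4)→(4,-3,3)
flip: (4,-3,3)→(3,3,4)
reduced (well bottom): (3,3,4) with a≤c, −a<b≤a
well minimum = a = 3

3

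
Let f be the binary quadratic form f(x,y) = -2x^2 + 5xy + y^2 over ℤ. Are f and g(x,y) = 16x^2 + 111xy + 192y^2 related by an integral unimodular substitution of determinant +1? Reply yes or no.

D₁ = 33, D₂ = 33
river cycle of f (length 4): (1, 5, -2), (-2, 3, 3), (3, 3, -2), (-2, 5, 1)
river cycle of g (length 4): (3, 3, -2), (-2, 5, 1), (1, 5, -2), (-2, 3, 3)
cycles coincide ⇒ equivalent

yes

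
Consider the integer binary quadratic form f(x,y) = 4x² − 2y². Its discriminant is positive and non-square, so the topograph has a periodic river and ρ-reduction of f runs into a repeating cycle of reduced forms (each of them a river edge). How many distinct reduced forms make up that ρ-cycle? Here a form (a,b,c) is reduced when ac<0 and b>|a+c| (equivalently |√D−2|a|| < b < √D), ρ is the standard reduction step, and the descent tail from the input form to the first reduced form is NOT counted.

D = 32, ⌊√D⌋ = 5
descent: ρ → (-2,4,2)  [lands on river]
river: ρ → (2,4,-2)
ρ-cycle length = 2 (tail of 1 descent step not counted)

2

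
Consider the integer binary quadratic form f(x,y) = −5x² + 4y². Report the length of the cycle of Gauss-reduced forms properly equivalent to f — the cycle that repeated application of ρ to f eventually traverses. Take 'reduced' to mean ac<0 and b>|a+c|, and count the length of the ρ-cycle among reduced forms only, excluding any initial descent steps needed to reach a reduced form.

D = 80, ⌊√D⌋ = 8
descent: ρ → (4,8,-1)  [lands on river]
river: ρ → (-1,8,4)
ρ-cycle length = 2 (tail of 1 descent step not counted)

2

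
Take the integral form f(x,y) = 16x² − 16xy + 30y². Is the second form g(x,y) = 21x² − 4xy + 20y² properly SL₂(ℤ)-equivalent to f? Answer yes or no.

D₁ = -1664, D₂ = -1664
f: translate: b→16 (≡-16 mod 32), so (16,-16,30)→(16,16,30)
f: reduced (well bottom): (16,16,30) with a≤c, −a<b≤a
g: flip: (21,-4,20)→(20,4,21)
g: reduced (well bottom): (20,4,21) with a≤c, −a<b≤a
reduced forms (16, 16, 30) vs (20, 4, 21) ⇒ inequivalent

no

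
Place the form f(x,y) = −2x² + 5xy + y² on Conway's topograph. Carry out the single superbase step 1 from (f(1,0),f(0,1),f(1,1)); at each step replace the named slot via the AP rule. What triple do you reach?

start (-2,1,4) = (f(1,0),f(0,1),f(1,1))
replace slot 1: 2·(1+4) − (-2) = 12 → (12,1,4)

12,1,4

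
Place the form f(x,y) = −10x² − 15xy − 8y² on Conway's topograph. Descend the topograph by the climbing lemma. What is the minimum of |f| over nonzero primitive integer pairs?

translate: b→-5 (≡15 mod 20), so (10,15,8)→(10,-5,3)
flip: (10,-5,3)→(3,5,10)
translate: b→-1 (≡5 mod 6), so (3,5,10)→(3,-1,8)
reduced (well bottom): (3,-1,8) with a≤c, −a<b≤a
well minimum |f| = |-3| = 3 (negative-definite)

3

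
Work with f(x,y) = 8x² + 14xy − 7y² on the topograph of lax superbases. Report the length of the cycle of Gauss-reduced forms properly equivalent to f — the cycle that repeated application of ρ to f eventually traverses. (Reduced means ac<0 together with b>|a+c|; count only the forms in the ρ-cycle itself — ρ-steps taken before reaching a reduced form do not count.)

D = 420, ⌊√D⌋ = 20
river: ρ → (-7,14,8)
river: ρ → (8,18,-3)
river: ρ → (-3,18,8)
river: ρ → (8,14,-7)
ρ-cycle length = 4 (tail of 0 descent steps not counted)

4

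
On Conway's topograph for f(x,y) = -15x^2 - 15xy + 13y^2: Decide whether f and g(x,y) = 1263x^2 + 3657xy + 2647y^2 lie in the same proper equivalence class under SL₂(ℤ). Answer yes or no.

D₁ = 1005, D₂ = 1005
river cycle of f (length 10): (13, 15, -15), (-15, 15, 13), (13, 11, -17), (-17, 23, 7), (7, 19, -23), (-23, 27, 3), (3, 27, -23), (-23, 19, 7), (7, 23, -17), (-17, 11, 13)
river cycle of g (length 10): (13, 15, -15), (-15, 15, 13), (13, 11, -17), (-17, 23, 7), (7, 19, -23), (-23, 27, 3), (3, 27, -23), (-23, 19, 7), (7, 23, -17), (-17, 11, 13)
cycles coincide ⇒ equivalent

yes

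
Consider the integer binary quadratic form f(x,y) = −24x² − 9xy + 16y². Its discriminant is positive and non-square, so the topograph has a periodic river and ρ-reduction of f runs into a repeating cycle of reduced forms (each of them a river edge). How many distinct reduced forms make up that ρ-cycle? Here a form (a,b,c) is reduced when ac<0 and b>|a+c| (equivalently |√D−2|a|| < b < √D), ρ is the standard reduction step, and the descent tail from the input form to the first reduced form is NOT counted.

D = 1617, ⌊√D⌋ = 40
descent: ρ → (16,9,-24)  [lands on river]
river: ρ → (-24,39,1)
river: ρ → (1,39,-24)
river: ρ → (-24,9,16)
river: ρ → (16,23,-17)
river: ρ → (-17,11,22)
river: ρ → (22,33,-6)
river: ρ → (-6,39,4)
river: ρ → (4,33,-33)
river: ρ → (-33,33,4)
river: ρ → (4,39,-6)
river: ρ → (-6,33,22)
river: ρ → (22,11,-17)
river: ρ → (-17,23,16)
ρ-cycle length = 14 (tail of 1 descent step not counted)

14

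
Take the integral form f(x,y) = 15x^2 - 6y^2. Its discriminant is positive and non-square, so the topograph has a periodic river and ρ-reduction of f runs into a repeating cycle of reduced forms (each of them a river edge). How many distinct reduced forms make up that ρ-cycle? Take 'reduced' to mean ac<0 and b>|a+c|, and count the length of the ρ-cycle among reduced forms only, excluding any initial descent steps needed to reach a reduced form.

D = 360, ⌊√D⌋ = 18
descent: ρ → (-6,12,9)  [lands on river]
river: ρ → (9,6,-9)
river: ρ → (-9,12,6)
river: ρ → (6,12,-9)
river: ρ → (-9,6,9)
river: ρ → (9,12,-6)
ρ-cycle length = 6 (tail of 1 descent step not counted)

6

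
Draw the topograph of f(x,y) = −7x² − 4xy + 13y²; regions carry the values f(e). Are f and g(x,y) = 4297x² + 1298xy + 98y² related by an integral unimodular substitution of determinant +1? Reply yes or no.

D₁ = 380, D₂ = 380
river cycle of f (length 4): (-7, 10, 10), (10, 10, -7), (-7, 18, 2), (2, 18, -7)
river cycle of g (length 4): (-7, 10, 10), (10, 10, -7), (-7, 18, 2), (2, 18, -7)
cycles coincide ⇒ equivalent

yes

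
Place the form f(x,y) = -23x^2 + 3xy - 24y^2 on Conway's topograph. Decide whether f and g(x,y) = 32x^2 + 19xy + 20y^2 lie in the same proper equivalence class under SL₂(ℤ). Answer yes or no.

D₁ = -2199, D₂ = -2199
f is negative-definite; reduce −f:
−f: reduced (well bottom): (23,-3,24) with a≤c, −a<b≤a
flip sign back: reduced form of f is (-23,3,-24)
g: flip: (32,19,20)→(20,-19,32)
g: reduced (well bottom): (20,-19,32) with a≤c, −a<b≤a
reduced forms (-23, 3, -24) vs (20, -19, 32) ⇒ inequivalent

no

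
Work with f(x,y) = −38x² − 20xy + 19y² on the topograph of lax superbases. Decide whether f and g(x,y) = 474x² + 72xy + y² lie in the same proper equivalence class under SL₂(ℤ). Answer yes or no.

D₁ = 3288, D₂ = 3288
river cycle of f (length 6): (19, 20, -38), (-38, 56, 1), (1, 56, -38), (-38, 20, 19), (19, 56, -2), (-2, 56, 19)
river cycle of g (length 6): (1, 56, -38), (-38, 20, 19), (19, 56, -2), (-2, 56, 19), (19, 20, -38), (-38, 56, 1)
cycles coincide ⇒ equivalent

yes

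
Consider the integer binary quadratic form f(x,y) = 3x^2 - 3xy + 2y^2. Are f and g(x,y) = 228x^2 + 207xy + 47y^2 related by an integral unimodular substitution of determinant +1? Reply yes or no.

D₁ = -15, D₂ = -15
f: translate: b→3 (≡-3 mod 6), so (3,-3,2)→(3,3,2)
f: flip: (3,3,2)→(2,-3,3)
f: translate: b→1 (≡-3 mod 4), so (2,-3,3)→(2,1,2)
f: reduced (well bottom): (2,1,2) with a≤c, −a<b≤a
g: flip: (228,207,47)→(47,-207,228)
g: translate: b→-19 (≡-207 mod 94), so (47,-207,228)→(47,-19,2)
g: flip: (47,-19,2)→(2,19,47)
g: translate: b→-1 (≡19 mod 4), so (2,19,47)→(2,-1,2)
g: flip: (2,-1,2)→(2,1,2)
g: reduced (well bottom): (2,1,2) with a≤c, −a<b≤a
reduced forms (2, 1, 2) vs (2, 1, 2) ⇒ equivalent

yes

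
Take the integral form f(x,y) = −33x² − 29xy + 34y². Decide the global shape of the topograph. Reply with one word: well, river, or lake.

D = b²−4ac = (-29)² − 4·(-33)·34 = 5329
D = 73² is a perfect square ⇒ form factors over ℤ ⇒ lakes

lake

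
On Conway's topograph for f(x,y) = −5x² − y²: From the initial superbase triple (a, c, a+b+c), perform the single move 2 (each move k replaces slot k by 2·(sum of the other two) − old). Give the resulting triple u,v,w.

start (-5,-1,-6) = (f(1,0),f(0,1),f(1,1))
replace slot 2: 2·((-5)+(-6)) − (-1) = -21 → (-5,-21,-6)

-5,-21,-6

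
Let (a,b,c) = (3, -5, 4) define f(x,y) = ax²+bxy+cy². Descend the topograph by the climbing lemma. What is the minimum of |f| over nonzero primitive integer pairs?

translate: b→1 (≡-5 mod 6), so (3,-5,4)→(3,1,2)
flip: (3,1,2)→(2,-1,3)
reduced (well bottom): (2,-1,3) with a≤c, −a<b≤a
well minimum = a = 2

2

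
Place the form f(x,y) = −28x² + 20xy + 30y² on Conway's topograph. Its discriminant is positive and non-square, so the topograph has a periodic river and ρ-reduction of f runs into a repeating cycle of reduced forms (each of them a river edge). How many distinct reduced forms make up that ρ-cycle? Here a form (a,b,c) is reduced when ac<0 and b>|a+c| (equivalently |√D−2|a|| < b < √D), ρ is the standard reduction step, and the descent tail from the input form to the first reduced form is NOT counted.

D = 3760, ⌊√D⌋ = 61
river: ρ → (30,40,-18)
river: ρ → (-18,32,38)
river: ρ → (38,44,-12)
river: ρ → (-12,52,22)
river: ρ → (22,36,-28)
river: ρ → (-28,20,30)
ρ-cycle length = 6 (tail of 0 descent steps not counted)

6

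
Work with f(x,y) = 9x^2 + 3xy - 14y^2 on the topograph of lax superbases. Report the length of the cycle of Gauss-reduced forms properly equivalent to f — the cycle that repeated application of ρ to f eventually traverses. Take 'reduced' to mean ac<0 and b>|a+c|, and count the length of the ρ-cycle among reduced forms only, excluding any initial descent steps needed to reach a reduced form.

D = 513, ⌊√D⌋ = 22
descent: ρ → (-14,-3,9)
descent: ρ → (9,21,-2)  [lands on river]
river: ρ → (-2,19,19)
river: ρ → (19,19,-2)
river: ρ → (-2,21,9)
river: ρ → (9,15,-8)
river: ρ → (-8,17,7)
river: ρ → (7,11,-14)
river: ρ → (-14,17,4)
river: ρ → (4,15,-18)
river: ρ → (-18,21,1)
river: ρ → (1,21,-18)
river: ρ → (-18,15,4)
river: ρ → (4,17,-14)
river: ρ → (-14,11,7)
river: ρ → (7,17,-8)
river: ρ → (-8,15,9)
ρ-cycle length = 16 (tail of 2 descent steps not counted)

16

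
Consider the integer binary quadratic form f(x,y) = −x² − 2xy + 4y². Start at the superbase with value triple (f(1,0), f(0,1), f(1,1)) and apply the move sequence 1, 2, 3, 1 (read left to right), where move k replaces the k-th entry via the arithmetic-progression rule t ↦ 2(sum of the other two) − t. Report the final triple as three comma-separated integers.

start (-1,4,1) = (f(1,0),f(0,1),f(1,1))
replace slot 1: 2·(4+1) − (-1) = 11 → (11,4,1)
replace slot 2: 2·(11+1) − 4 = 20 → (11,20,1)
replace slot 3: 2·(11+20) − 1 = 61 → (11,20,61)
replace slot 1: 2·(20+61) − 11 = 151 → (151,20,61)

151,20,61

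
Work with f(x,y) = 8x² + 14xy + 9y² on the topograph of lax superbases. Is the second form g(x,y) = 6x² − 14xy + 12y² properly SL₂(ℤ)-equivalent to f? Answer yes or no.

D₁ = -92, D₂ = -92
f: translate: b→-2 (≡14 mod 16), so (8,14,9)→(8,-2,3)
f: flip: (8,-2,3)→(3,2,8)
f: reduced (well bottom): (3,2,8) with a≤c, −a<b≤a
g: translate: b→-2 (≡-14 mod 12), so (6,-14,12)→(6,-2,4)
g: flip: (6,-2,4)→(4,2,6)
g: reduced (well bottom): (4,2,6) with a≤c, −a<b≤a
reduced forms (3, 2, 8) vs (4, 2, 6) ⇒ inequivalent

no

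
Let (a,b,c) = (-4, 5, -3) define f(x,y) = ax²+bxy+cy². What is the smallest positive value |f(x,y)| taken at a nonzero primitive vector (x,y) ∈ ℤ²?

translate: b→3 (≡-5 mod 8), so (4,-5,3)→(4,3,2)
flip: (4,3,2)→(2,-3,4)
translate: b→1 (≡-3 mod 4), so (2,-3,4)→(2,1,3)
reduced (well bottom): (2,1,3) with a≤c, −a<b≤a
well minimum |f| = |-2| = 2 (negative-definite)

2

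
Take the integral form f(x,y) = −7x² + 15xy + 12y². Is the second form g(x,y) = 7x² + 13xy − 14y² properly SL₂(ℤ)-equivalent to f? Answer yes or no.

D₁ = 561, D₂ = 561
river cycle of f (length 16): (12, 9, -10), (-10, 11, 11), (11, 11, -10), (-10, 9, 12), (12, 15, -7), (-7, 13, 14), (14, 15, -6), (-6, 21, 5), (5, 19, -10), (-10, 21, 3), … (6 more)
river cycle of g (length 16): (-14, 15, 6), (6, 21, -5), (-5, 19, 10), (10, 21, -3), (-3, 21, 10), (10, 19, -5), (-5, 21, 6), (6, 15, -14), (-14, 13, 7), (7, 15, -12), … (6 more)
cycles differ ⇒ inequivalent

no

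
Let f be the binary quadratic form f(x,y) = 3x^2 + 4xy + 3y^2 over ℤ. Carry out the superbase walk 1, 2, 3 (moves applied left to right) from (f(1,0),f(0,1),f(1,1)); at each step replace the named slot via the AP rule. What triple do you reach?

start (3,3,10) = (f(1,0),f(0,1),f(1,1))
replace slot 1: 2·(3+10) − 3 = 23 → (23,3,10)
replace slot 2: 2·(23+10) − 3 = 63 → (23,63,10)
replace slot 3: 2·(23+63) − 10 = 162 → (23,63,162)

23,63,162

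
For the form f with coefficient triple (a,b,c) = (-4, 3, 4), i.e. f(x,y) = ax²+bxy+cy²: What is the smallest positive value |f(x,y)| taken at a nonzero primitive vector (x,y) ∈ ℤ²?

river: ρ → (4,5,-3)
river: ρ → (-3,7,2)
river: ρ → (2,5,-6)
river: ρ → (-6,7,1)
river: ρ → (1,7,-6)
river: ρ → (-6,5,2)
river: ρ → (2,7,-3)
river: ρ → (-3,5,4)
river: ρ → (4,3,-4)
river: ρ → (-4,5,3)
river: ρ → (3,7,-2)
river: ρ → (-2,5,6)
river: ρ → (6,7,-1)
river: ρ → (-1,7,6)
river: ρ → (6,5,-2)
river: ρ → (-2,7,3)
river: ρ → (3,5,-4)
river: ρ → (-4,3,4)
closes: descent 0, river 18
min |a| on river = 1

1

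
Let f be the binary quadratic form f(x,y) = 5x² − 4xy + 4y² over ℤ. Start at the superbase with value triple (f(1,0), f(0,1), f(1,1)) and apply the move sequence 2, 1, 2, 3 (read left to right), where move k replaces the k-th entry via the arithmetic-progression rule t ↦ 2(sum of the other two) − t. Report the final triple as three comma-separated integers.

start (5,4,5) = (f(1,0),f(0,1),f(1,1))
replace slot 2: 2·(5+5) − 4 = 16 → (5,16,5)
replace slot 1: 2·(16+5) − 5 = 37 → (37,16,5)
replace slot 2: 2·(37+5) − 16 = 68 → (37,68,5)
replace slot 3: 2·(37+68) − 5 = 205 → (37,68,205)

37,68,205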